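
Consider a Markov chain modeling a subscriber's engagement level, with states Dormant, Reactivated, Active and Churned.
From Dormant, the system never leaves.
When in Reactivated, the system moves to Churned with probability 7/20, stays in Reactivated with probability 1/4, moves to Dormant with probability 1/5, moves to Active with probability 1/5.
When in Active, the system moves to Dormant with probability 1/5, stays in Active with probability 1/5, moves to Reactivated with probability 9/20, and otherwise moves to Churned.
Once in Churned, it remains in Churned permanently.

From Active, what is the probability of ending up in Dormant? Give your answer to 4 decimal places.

Let h(s) be the probability of absorption at Dormant starting from transient state s. Then h(Dormant) = 1 and h(Churned) = 0. By first-step analysis:
h(Reactivated) = 0.2·1 + 0.25·h(Reactivated) + 0.2·h(Active) + 0.35·0
h(Active) = 0.2·1 + 0.45·h(Reactivated) + 0.2·h(Active) + 0.15·0
Solving: h(Reactivated) = 0.3922, h(Active) = 0.4706.
Starting from Active, the probability is 0.4706.

0.4706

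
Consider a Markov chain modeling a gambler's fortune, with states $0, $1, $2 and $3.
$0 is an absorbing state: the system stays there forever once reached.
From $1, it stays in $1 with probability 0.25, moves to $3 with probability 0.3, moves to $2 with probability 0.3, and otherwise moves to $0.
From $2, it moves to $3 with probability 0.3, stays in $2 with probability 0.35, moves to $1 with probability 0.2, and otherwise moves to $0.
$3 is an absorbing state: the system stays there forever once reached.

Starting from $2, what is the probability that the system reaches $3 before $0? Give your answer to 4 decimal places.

Let h(s) be the probability of absorption at $3 starting from transient state s. Then h($3) = 1 and h($0) = 0. By first-step analysis:
h($1) = 0.15·0 + 0.25·h($1) + 0.3·h($2) + 0.3·1
h($2) = 0.15·0 + 0.2·h($1) + 0.35·h($2) + 0.3·1
Solving: h($1) = 0.6667, h($2) = 0.6667.
Starting from $2, the probability is 0.6667.

0.6667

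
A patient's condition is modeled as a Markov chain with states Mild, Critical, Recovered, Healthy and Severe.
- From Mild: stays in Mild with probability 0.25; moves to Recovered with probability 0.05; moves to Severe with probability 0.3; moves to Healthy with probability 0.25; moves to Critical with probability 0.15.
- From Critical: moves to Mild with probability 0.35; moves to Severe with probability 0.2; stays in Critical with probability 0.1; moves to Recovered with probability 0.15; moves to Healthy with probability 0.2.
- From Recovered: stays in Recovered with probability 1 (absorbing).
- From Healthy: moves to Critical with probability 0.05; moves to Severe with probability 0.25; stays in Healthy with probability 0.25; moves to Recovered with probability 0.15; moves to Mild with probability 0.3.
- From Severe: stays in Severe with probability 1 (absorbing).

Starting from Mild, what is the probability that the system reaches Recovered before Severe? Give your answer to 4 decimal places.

Let h(s) be the probability of absorption at Recovered starting from transient state s. Then h(Recovered) = 1 and h(Severe) = 0. By first-step analysis:
h(Mild) = 0.25·h(Mild) + 0.15·h(Critical) + 0.05·1 + 0.25·h(Healthy) + 0.3·0
h(Critical) = 0.35·h(Mild) + 0.1·h(Critical) + 0.15·1 + 0.2·h(Healthy) + 0.2·0
h(Healthy) = 0.3·h(Mild) + 0.05·h(Critical) + 0.15·1 + 0.25·h(Healthy) + 0.25·0
Solving: h(Mild) = 0.2384, h(Critical) = 0.3299, h(Healthy) = 0.3174.
Starting from Mild, the probability is 0.2384.

0.2384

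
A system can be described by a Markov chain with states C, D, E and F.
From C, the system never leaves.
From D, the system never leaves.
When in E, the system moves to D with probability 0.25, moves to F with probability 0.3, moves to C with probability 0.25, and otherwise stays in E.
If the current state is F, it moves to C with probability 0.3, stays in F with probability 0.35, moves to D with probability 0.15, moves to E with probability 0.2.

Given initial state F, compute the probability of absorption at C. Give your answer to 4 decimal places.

Let h(s) be the probability of absorption at C starting from transient state s. Then h(C) = 1 and h(D) = 0. By first-step analysis:
h(E) = 0.25·1 + 0.25·0 + 0.2·h(E) + 0.3·h(F)
h(F) = 0.3·1 + 0.15·0 + 0.2·h(E) + 0.35·h(F)
Solving: h(E) = 0.5489, h(F) = 0.6304.
Starting from F, the probability is 0.6304.

0.6304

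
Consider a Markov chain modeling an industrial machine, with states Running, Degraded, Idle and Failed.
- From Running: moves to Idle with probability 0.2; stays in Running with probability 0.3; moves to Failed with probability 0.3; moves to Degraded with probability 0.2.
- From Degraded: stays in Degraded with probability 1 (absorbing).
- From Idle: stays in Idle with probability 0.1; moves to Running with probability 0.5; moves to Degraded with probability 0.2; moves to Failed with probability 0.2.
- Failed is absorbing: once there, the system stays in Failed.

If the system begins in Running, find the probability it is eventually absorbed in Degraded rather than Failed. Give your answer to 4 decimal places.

Let h(s) be the probability of absorption at Degraded starting from transient state s. Then h(Degraded) = 1 and h(Failed) = 0. By first-step analysis:
h(Running) = 0.3·h(Running) + 0.2·1 + 0.2·h(Idle) + 0.3·0
h(Idle) = 0.5·h(Running) + 0.2·1 + 0.1·h(Idle) + 0.2·0
Solving: h(Running) = 0.4151, h(Idle) = 0.4528.
Starting from Running, the probability is 0.4151.

0.4151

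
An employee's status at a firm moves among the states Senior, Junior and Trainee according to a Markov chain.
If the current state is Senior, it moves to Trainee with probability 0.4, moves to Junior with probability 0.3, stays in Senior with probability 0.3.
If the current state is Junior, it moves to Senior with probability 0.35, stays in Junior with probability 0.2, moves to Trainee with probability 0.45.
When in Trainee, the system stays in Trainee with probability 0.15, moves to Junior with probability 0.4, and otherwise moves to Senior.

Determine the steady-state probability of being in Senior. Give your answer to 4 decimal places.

0.3650

Let the stationary distribution be π with π = πP and π_1 + π_2 + π_3 = 1.
π_1 = 0.3·π_1 + 0.35·π_2 + 0.45·π_3
π_2 = 0.3·π_1 + 0.2·π_2 + 0.4·π_3
Solving with the normalization constraint gives π = (0.3650, 0.3029, 0.3321).
So the stationary probability of Senior is 0.3650.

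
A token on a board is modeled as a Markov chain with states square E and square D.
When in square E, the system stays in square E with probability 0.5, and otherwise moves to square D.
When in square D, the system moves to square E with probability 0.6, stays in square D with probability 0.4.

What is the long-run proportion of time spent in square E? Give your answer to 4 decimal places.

0.5455

Let the stationary distribution be π with π = πP and π_1 + π_2 = 1.
π_1 = 0.5·π_1 + 0.6·π_2
Solving with the normalization constraint gives π = (0.5455, 0.4545).
So the stationary probability of square E is 0.5455.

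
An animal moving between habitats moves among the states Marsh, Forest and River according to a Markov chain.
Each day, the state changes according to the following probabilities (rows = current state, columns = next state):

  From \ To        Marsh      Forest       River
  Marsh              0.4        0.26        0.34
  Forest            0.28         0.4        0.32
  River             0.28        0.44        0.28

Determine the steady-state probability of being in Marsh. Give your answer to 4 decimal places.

0.3182

Let the stationary distribution be π with π = πP and π_1 + π_2 + π_3 = 1.
π_1 = 0.4·π_1 + 0.28·π_2 + 0.28·π_3
π_2 = 0.26·π_1 + 0.4·π_2 + 0.44·π_3
Solving with the normalization constraint gives π = (0.3182, 0.3680, 0.3138).
So the stationary probability of Marsh is 0.3182.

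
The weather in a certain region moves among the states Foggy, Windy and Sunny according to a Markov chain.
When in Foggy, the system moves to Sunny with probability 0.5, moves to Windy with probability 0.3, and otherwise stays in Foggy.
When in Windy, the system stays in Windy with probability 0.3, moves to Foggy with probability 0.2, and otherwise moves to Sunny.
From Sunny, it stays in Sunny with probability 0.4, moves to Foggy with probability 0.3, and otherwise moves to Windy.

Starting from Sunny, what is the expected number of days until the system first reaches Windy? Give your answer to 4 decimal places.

3.3333

Let t(s) be the expected number of days to first reach Windy from state s, with t(Windy) = 0. Conditioning on the first day:
t(Foggy) = 1 + 0.2·t(Foggy) + 0.5·t(Sunny)
t(Sunny) = 1 + 0.3·t(Foggy) + 0.4·t(Sunny)
Solving: t(Foggy) = 3.3333, t(Sunny) = 3.3333.
Expected days from Sunny to Windy: 3.3333.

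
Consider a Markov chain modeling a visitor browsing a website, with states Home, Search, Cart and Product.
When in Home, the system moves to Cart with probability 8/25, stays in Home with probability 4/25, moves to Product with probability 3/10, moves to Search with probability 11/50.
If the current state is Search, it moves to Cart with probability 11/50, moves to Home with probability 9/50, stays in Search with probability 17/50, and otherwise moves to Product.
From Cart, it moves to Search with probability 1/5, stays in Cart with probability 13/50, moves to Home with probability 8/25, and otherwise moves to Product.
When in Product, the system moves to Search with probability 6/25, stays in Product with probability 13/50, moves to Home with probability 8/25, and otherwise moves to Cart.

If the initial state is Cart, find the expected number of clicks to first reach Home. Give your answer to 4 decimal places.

3.4979

Let t(s) be the expected number of clicks to first reach Home from state s, with t(Home) = 0. Conditioning on the first click:
t(Search) = 1 + 0.34·t(Search) + 0.22·t(Cart) + 0.26·t(Product)
t(Cart) = 1 + 0.2·t(Search) + 0.26·t(Cart) + 0.22·t(Product)
t(Product) = 1 + 0.24·t(Search) + 0.18·t(Cart) + 0.26·t(Product)
Solving: t(Search) = 4.0685, t(Cart) = 3.4979, t(Product) = 3.5217.
Expected clicks from Cart to Home: 3.4979.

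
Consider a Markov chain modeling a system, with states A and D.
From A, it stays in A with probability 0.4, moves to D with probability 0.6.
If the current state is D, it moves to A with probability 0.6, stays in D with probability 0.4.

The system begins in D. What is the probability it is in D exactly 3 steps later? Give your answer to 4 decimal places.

Propagate the distribution vector 3 steps from D.
After 0 steps: (0.0000, 1.0000)
After 1 step: (0.6000, 0.4000)
After 2 steps: (0.4800, 0.5200)
After 3 steps: (0.5040, 0.4960)
P(in D after 3 steps) = 0.4960

0.4960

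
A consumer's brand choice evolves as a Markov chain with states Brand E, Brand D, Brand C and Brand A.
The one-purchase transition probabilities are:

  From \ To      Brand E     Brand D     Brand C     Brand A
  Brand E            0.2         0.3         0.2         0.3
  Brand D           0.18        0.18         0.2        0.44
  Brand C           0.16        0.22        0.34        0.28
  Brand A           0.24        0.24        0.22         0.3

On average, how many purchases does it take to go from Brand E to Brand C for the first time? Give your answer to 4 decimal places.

Let t(s) be the expected number of purchases to first reach Brand C from state s, with t(Brand C) = 0. Conditioning on the first purchase:
t(Brand E) = 1 + 0.2·t(Brand E) + 0.3·t(Brand D) + 0.3·t(Brand A)
t(Brand D) = 1 + 0.18·t(Brand E) + 0.18·t(Brand D) + 0.44·t(Brand A)
t(Brand A) = 1 + 0.24·t(Brand E) + 0.24·t(Brand D) + 0.3·t(Brand A)
Solving: t(Brand E) = 4.8379, t(Brand D) = 4.8259, t(Brand A) = 4.7419.
Expected purchases from Brand E to Brand C: 4.8379.

4.8379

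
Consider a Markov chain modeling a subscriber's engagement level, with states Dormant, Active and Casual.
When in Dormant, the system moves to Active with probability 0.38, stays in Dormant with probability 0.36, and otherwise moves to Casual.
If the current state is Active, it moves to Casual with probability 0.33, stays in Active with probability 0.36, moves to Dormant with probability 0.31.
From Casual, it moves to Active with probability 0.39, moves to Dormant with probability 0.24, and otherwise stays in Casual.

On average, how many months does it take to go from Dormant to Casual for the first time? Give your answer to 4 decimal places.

Let t(s) be the expected number of months to first reach Casual from state s, with t(Casual) = 0. Conditioning on the first month:
t(Dormant) = 1 + 0.36·t(Dormant) + 0.38·t(Active)
t(Active) = 1 + 0.31·t(Dormant) + 0.36·t(Active)
Solving: t(Dormant) = 3.4955, t(Active) = 3.2557.
Expected months from Dormant to Casual: 3.4955.

3.4955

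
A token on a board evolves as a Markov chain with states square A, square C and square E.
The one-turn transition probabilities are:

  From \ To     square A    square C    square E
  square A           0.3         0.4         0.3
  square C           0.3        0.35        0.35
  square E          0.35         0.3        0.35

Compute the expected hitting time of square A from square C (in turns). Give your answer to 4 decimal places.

3.1496

Let t(s) be the expected number of turns to first reach square A from state s, with t(square A) = 0. Conditioning on the first turn:
t(square C) = 1 + 0.35·t(square C) + 0.35·t(square E)
t(square E) = 1 + 0.3·t(square C) + 0.35·t(square E)
Solving: t(square C) = 3.1496, t(square E) = 2.9921.
Expected turns from square C to square A: 3.1496.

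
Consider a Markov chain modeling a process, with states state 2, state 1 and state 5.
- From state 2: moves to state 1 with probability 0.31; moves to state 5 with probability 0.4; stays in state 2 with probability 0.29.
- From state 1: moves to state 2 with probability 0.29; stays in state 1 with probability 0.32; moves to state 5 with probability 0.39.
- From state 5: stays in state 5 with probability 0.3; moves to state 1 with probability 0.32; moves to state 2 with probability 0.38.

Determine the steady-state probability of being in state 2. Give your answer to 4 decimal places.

Let the stationary distribution be π with π = πP and π_1 + π_2 + π_3 = 1.
π_1 = 0.29·π_1 + 0.29·π_2 + 0.38·π_3
π_2 = 0.31·π_1 + 0.32·π_2 + 0.32·π_3
Solving with the normalization constraint gives π = (0.3225, 0.3168, 0.3608).
So the stationary probability of state 2 is 0.3225.

0.3225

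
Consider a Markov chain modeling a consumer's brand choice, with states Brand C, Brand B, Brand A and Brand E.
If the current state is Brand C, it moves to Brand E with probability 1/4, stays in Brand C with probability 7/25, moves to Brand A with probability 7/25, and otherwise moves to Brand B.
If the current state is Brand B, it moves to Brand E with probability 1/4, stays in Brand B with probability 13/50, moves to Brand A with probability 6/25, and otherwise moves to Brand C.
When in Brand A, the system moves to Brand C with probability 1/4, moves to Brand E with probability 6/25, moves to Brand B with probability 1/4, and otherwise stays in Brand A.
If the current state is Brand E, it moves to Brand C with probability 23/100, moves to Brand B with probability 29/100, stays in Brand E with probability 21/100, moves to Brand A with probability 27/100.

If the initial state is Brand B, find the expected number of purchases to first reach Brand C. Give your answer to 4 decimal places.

Let t(s) be the expected number of purchases to first reach Brand C from state s, with t(Brand C) = 0. Conditioning on the first purchase:
t(Brand B) = 1 + 0.26·t(Brand B) + 0.24·t(Brand A) + 0.25·t(Brand E)
t(Brand A) = 1 + 0.25·t(Brand B) + 0.26·t(Brand A) + 0.24·t(Brand E)
t(Brand E) = 1 + 0.29·t(Brand B) + 0.27·t(Brand A) + 0.21·t(Brand E)
Solving: t(Brand B) = 4.0776, t(Brand A) = 4.0768, t(Brand E) = 4.1560.
Expected purchases from Brand B to Brand C: 4.0776.

4.0776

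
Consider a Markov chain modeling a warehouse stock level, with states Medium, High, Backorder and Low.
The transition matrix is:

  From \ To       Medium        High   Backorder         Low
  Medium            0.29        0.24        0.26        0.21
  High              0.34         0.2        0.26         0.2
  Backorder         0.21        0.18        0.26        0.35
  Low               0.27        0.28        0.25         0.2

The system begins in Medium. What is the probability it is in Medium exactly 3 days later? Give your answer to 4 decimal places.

0.2757

Propagate the distribution vector 3 days from Medium.
After 0 days: (1.0000, 0.0000, 0.0000, 0.0000)
After 1 day: (0.2900, 0.2400, 0.2600, 0.2100)
After 2 days: (0.2770, 0.2232, 0.2579, 0.2419)
After 3 days: (0.2757, 0.2253, 0.2576, 0.2415)
P(in Medium after 3 days) = 0.2757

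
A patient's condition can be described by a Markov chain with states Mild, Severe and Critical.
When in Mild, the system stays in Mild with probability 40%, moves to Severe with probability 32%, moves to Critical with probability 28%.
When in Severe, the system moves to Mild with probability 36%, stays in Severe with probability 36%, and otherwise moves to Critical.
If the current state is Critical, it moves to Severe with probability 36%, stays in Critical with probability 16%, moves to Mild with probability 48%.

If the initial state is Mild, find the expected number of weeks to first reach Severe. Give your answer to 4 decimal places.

3.0303

Let t(s) be the expected number of weeks to first reach Severe from state s, with t(Severe) = 0. Conditioning on the first week:
t(Mild) = 1 + 0.4·t(Mild) + 0.28·t(Critical)
t(Critical) = 1 + 0.48·t(Mild) + 0.16·t(Critical)
Solving: t(Mild) = 3.0303, t(Critical) = 2.9221.
Expected weeks from Mild to Severe: 3.0303.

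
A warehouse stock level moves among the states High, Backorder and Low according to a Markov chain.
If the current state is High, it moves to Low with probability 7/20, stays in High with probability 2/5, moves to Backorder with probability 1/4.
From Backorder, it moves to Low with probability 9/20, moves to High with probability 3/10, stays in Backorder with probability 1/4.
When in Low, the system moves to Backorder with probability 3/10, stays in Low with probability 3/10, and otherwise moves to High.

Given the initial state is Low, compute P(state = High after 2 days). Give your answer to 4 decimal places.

0.3700

Sum over the intermediate state after 1 day:
P = P(Low→High)·P(High→High) + P(Low→Backorder)·P(Backorder→High) + P(Low→Low)·P(Low→High)
  = 0.4×0.4 + 0.3×0.3 + 0.3×0.4
  = 0.1600 + 0.0900 + 0.1200 = 0.3700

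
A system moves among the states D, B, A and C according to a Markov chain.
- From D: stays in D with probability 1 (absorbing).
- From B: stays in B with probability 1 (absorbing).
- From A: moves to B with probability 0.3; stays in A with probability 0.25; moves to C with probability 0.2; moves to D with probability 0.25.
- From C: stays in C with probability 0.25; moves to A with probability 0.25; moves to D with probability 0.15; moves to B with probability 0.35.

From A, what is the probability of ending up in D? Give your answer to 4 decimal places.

0.4244

Let h(s) be the probability of absorption at D starting from transient state s. Then h(D) = 1 and h(B) = 0. By first-step analysis:
h(A) = 0.25·1 + 0.3·0 + 0.25·h(A) + 0.2·h(C)
h(C) = 0.15·1 + 0.35·0 + 0.25·h(A) + 0.25·h(C)
Solving: h(A) = 0.4244, h(C) = 0.3415.
Starting from A, the probability is 0.4244.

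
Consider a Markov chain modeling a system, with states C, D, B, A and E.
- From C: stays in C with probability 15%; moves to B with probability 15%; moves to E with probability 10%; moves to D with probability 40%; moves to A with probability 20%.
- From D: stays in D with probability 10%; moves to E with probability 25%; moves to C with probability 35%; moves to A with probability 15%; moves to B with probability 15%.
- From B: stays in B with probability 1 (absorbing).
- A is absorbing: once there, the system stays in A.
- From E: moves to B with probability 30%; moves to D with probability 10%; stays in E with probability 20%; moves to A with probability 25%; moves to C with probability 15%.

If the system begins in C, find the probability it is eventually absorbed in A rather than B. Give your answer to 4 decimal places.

Let h(s) be the probability of absorption at A starting from transient state s. Then h(A) = 1 and h(B) = 0. By first-step analysis:
h(C) = 0.15·h(C) + 0.4·h(D) + 0.15·0 + 0.2·1 + 0.1·h(E)
h(D) = 0.35·h(C) + 0.1·h(D) + 0.15·0 + 0.15·1 + 0.25·h(E)
h(E) = 0.15·h(C) + 0.1·h(D) + 0.3·0 + 0.25·1 + 0.2·h(E)
Solving: h(C) = 0.5283, h(D) = 0.5039, h(E) = 0.4745.
Starting from C, the probability is 0.5283.

0.5283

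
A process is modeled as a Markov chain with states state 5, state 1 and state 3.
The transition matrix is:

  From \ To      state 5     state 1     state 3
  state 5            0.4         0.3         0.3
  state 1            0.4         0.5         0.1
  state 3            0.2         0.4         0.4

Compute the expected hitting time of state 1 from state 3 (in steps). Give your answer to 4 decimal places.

Let t(s) be the expected number of steps to first reach state 1 from state s, with t(state 1) = 0. Conditioning on the first step:
t(state 5) = 1 + 0.4·t(state 5) + 0.3·t(state 3)
t(state 3) = 1 + 0.2·t(state 5) + 0.4·t(state 3)
Solving: t(state 5) = 3.0000, t(state 3) = 2.6667.
Expected steps from state 3 to state 1: 2.6667.

2.6667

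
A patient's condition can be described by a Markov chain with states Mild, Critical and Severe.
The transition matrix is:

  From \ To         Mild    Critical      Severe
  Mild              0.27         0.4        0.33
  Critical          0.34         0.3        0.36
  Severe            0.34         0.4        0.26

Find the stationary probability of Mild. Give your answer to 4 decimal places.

0.3178

Let the stationary distribution be π with π = πP and π_1 + π_2 + π_3 = 1.
π_1 = 0.27·π_1 + 0.34·π_2 + 0.34·π_3
π_2 = 0.4·π_1 + 0.3·π_2 + 0.4·π_3
Solving with the normalization constraint gives π = (0.3178, 0.3636, 0.3186).
So the stationary probability of Mild is 0.3178.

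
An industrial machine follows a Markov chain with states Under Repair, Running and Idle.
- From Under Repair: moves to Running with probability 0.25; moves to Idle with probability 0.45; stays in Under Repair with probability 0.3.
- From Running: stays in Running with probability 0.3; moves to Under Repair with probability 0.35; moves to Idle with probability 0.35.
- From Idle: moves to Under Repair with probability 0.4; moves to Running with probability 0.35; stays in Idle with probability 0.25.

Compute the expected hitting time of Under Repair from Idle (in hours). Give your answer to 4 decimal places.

Let t(s) be the expected number of hours to first reach Under Repair from state s, with t(Under Repair) = 0. Conditioning on the first hour:
t(Running) = 1 + 0.3·t(Running) + 0.35·t(Idle)
t(Idle) = 1 + 0.35·t(Running) + 0.25·t(Idle)
Solving: t(Running) = 2.7329, t(Idle) = 2.6087.
Expected hours from Idle to Under Repair: 2.6087.

2.6087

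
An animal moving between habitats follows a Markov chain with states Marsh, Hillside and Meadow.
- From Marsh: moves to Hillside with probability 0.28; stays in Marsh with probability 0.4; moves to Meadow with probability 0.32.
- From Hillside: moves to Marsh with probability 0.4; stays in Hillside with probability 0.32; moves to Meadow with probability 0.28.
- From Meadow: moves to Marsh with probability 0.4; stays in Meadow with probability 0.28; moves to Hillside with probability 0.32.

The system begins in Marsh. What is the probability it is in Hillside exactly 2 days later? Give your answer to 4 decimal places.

Sum over the intermediate state after 1 day:
P = P(Marsh→Marsh)·P(Marsh→Hillside) + P(Marsh→Hillside)·P(Hillside→Hillside) + P(Marsh→Meadow)·P(Meadow→Hillside)
  = 0.4×0.28 + 0.28×0.32 + 0.32×0.32
  = 0.1120 + 0.0896 + 0.1024 = 0.3040

0.3040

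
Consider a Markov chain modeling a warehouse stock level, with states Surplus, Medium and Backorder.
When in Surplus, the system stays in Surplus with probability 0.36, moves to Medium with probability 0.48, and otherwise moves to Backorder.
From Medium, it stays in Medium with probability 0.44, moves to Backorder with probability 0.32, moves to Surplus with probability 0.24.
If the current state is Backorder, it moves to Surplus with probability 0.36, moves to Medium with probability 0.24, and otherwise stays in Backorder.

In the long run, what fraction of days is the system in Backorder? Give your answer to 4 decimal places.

Let the stationary distribution be π with π = πP and π_1 + π_2 + π_3 = 1.
π_1 = 0.36·π_1 + 0.24·π_2 + 0.36·π_3
π_2 = 0.48·π_1 + 0.44·π_2 + 0.24·π_3
Solving with the normalization constraint gives π = (0.3127, 0.3938, 0.2934).
So the stationary probability of Backorder is 0.2934.

0.2934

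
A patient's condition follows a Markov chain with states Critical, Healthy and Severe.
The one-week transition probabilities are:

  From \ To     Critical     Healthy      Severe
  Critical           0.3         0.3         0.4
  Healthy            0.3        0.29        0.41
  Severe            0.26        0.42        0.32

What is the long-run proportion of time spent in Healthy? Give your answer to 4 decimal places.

0.3414

Let the stationary distribution be π with π = πP and π_1 + π_2 + π_3 = 1.
π_1 = 0.3·π_1 + 0.3·π_2 + 0.26·π_3
π_2 = 0.3·π_1 + 0.29·π_2 + 0.42·π_3
Solving with the normalization constraint gives π = (0.2851, 0.3414, 0.3735).
So the stationary probability of Healthy is 0.3414.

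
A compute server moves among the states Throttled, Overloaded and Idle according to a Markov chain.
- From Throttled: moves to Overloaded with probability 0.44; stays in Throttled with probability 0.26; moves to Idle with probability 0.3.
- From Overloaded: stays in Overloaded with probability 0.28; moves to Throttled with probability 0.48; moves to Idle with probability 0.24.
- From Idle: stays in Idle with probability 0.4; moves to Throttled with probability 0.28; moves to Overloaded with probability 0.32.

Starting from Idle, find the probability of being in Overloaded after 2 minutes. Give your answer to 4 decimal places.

0.3408

Sum over the intermediate state after 1 minute:
P = P(Idle→Throttled)·P(Throttled→Overloaded) + P(Idle→Overloaded)·P(Overloaded→Overloaded) + P(Idle→Idle)·P(Idle→Overloaded)
  = 0.28×0.44 + 0.32×0.28 + 0.4×0.32
  = 0.1232 + 0.0896 + 0.1280 = 0.3408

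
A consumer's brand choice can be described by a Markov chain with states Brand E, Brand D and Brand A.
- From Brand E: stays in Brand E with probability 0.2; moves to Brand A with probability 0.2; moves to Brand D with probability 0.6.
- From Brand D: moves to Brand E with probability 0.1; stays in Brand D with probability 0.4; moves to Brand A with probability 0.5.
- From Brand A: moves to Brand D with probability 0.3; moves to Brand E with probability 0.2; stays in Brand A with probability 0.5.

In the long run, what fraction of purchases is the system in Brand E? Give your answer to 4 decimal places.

Let the stationary distribution be π with π = πP and π_1 + π_2 + π_3 = 1.
π_1 = 0.2·π_1 + 0.1·π_2 + 0.2·π_3
π_2 = 0.6·π_1 + 0.4·π_2 + 0.3·π_3
Solving with the normalization constraint gives π = (0.1613, 0.3871, 0.4516).
So the stationary probability of Brand E is 0.1613.

0.1613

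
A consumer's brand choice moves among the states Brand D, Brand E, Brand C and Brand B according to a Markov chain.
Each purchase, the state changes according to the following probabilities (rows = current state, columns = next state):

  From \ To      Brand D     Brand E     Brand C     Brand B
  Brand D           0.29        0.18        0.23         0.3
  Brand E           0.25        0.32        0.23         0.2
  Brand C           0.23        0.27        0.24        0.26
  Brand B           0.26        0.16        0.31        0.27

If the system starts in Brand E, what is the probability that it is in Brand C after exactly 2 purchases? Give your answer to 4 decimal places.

Propagate the distribution vector 2 purchases from Brand E.
After 0 purchases: (0.0000, 1.0000, 0.0000, 0.0000)
After 1 purchase: (0.2500, 0.3200, 0.2300, 0.2000)
After 2 purchases: (0.2574, 0.2415, 0.2483, 0.2528)
P(in Brand C after 2 purchases) = 0.2483

0.2483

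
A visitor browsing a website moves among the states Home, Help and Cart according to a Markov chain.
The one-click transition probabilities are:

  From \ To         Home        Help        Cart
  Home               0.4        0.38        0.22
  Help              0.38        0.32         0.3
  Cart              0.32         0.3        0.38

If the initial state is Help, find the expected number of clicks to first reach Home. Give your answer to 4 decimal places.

Let t(s) be the expected number of clicks to first reach Home from state s, with t(Home) = 0. Conditioning on the first click:
t(Help) = 1 + 0.32·t(Help) + 0.3·t(Cart)
t(Cart) = 1 + 0.3·t(Help) + 0.38·t(Cart)
Solving: t(Help) = 2.7744, t(Cart) = 2.9554.
Expected clicks from Help to Home: 2.7744.

2.7744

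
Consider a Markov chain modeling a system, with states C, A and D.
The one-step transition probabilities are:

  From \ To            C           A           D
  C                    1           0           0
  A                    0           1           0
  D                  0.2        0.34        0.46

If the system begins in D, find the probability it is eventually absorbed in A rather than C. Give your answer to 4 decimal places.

0.6296

Let h(s) be the probability of absorption at A starting from transient state s. Then h(A) = 1 and h(C) = 0. By first-step analysis:
h(D) = 0.2·0 + 0.34·1 + 0.46·h(D)
Solving: h(D) = 0.6296.
Starting from D, the probability is 0.6296.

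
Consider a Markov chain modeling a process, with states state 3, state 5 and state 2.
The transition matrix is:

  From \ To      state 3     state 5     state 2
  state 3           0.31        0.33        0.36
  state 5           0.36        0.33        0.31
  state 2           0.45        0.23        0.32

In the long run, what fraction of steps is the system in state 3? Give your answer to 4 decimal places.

0.3713

Let the stationary distribution be π with π = πP and π_1 + π_2 + π_3 = 1.
π_1 = 0.31·π_1 + 0.36·π_2 + 0.45·π_3
π_2 = 0.33·π_1 + 0.33·π_2 + 0.23·π_3
Solving with the normalization constraint gives π = (0.3713, 0.2968, 0.3319).
So the stationary probability of state 3 is 0.3713.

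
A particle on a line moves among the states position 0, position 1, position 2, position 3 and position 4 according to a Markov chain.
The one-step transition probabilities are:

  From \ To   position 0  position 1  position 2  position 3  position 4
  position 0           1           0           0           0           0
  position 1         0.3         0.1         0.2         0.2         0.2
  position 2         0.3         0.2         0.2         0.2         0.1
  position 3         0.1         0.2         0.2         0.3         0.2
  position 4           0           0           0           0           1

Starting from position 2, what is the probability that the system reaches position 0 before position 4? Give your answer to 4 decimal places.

0.6454

Let h(s) be the probability of absorption at position 0 starting from transient state s. Then h(position 0) = 1 and h(position 4) = 0. By first-step analysis:
h(position 1) = 0.3·1 + 0.1·h(position 1) + 0.2·h(position 2) + 0.2·h(position 3) + 0.2·0
h(position 2) = 0.3·1 + 0.2·h(position 1) + 0.2·h(position 2) + 0.2·h(position 3) + 0.1·0
h(position 3) = 0.1·1 + 0.2·h(position 1) + 0.2·h(position 2) + 0.3·h(position 3) + 0.2·0
Solving: h(position 1) = 0.5867, h(position 2) = 0.6454, h(position 3) = 0.4949.
Starting from position 2, the probability is 0.6454.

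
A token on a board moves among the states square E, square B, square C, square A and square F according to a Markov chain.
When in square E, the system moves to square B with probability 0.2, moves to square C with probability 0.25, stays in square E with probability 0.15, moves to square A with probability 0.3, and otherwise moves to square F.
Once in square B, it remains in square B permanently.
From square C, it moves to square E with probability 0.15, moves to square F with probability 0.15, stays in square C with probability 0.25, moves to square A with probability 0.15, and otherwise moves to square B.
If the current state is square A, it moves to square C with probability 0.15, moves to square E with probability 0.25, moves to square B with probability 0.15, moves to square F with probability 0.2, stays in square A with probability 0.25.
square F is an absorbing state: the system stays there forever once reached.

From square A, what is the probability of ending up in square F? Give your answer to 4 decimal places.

Let h(s) be the probability of absorption at square F starting from transient state s. Then h(square F) = 1 and h(square B) = 0. By first-step analysis:
h(square E) = 0.15·h(square E) + 0.2·0 + 0.25·h(square C) + 0.3·h(square A) + 0.1·1
h(square C) = 0.15·h(square E) + 0.3·0 + 0.25·h(square C) + 0.15·h(square A) + 0.15·1
h(square A) = 0.25·h(square E) + 0.15·0 + 0.15·h(square C) + 0.25·h(square A) + 0.2·1
Solving: h(square E) = 0.3944, h(square C) = 0.3734, h(square A) = 0.4728.
Starting from square A, the probability is 0.4728.

0.4728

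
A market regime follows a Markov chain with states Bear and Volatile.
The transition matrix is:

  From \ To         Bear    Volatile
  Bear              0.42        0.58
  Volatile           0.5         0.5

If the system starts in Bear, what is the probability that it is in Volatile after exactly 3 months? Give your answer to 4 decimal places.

0.5373

Propagate the distribution vector 3 months from Bear.
After 0 months: (1.0000, 0.0000)
After 1 month: (0.4200, 0.5800)
After 2 months: (0.4664, 0.5336)
After 3 months: (0.4627, 0.5373)
P(in Volatile after 3 months) = 0.5373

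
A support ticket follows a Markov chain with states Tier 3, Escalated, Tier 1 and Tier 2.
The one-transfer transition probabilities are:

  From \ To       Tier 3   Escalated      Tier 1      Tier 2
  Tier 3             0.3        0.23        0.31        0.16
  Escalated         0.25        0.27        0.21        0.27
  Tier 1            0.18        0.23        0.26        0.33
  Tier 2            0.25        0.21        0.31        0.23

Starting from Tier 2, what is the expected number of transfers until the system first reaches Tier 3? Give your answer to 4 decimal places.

4.3316

Let t(s) be the expected number of transfers to first reach Tier 3 from state s, with t(Tier 3) = 0. Conditioning on the first transfer:
t(Escalated) = 1 + 0.27·t(Escalated) + 0.21·t(Tier 1) + 0.27·t(Tier 2)
t(Tier 1) = 1 + 0.23·t(Escalated) + 0.26·t(Tier 1) + 0.33·t(Tier 2)
t(Tier 2) = 1 + 0.21·t(Escalated) + 0.31·t(Tier 1) + 0.23·t(Tier 2)
Solving: t(Escalated) = 4.3009, t(Tier 1) = 4.6198, t(Tier 2) = 4.3316.
Expected transfers from Tier 2 to Tier 3: 4.3316.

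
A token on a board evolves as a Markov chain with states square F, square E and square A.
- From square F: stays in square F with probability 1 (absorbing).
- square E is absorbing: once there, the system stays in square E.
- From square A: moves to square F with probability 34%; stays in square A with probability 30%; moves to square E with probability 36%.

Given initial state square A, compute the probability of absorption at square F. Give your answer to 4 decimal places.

0.4857

Let h(s) be the probability of absorption at square F starting from transient state s. Then h(square F) = 1 and h(square E) = 0. By first-step analysis:
h(square A) = 0.34·1 + 0.36·0 + 0.3·h(square A)
Solving: h(square A) = 0.4857.
Starting from square A, the probability is 0.4857.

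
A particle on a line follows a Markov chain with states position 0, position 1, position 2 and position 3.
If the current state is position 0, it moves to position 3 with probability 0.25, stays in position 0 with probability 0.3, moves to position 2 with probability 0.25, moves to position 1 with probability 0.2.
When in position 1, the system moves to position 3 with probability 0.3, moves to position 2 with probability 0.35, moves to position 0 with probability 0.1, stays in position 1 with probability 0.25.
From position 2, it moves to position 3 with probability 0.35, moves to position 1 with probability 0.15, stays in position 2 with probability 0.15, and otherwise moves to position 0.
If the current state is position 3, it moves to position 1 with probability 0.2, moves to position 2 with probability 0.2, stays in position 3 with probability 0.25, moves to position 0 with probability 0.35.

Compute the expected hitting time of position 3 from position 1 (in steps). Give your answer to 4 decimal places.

3.2985

Let t(s) be the expected number of steps to first reach position 3 from state s, with t(position 3) = 0. Conditioning on the first step:
t(position 0) = 1 + 0.3·t(position 0) + 0.2·t(position 1) + 0.25·t(position 2)
t(position 1) = 1 + 0.1·t(position 0) + 0.25·t(position 1) + 0.35·t(position 2)
t(position 2) = 1 + 0.35·t(position 0) + 0.15·t(position 1) + 0.15·t(position 2)
Solving: t(position 0) = 3.5161, t(position 1) = 3.2985, t(position 2) = 3.2064.
Expected steps from position 1 to position 3: 3.2985.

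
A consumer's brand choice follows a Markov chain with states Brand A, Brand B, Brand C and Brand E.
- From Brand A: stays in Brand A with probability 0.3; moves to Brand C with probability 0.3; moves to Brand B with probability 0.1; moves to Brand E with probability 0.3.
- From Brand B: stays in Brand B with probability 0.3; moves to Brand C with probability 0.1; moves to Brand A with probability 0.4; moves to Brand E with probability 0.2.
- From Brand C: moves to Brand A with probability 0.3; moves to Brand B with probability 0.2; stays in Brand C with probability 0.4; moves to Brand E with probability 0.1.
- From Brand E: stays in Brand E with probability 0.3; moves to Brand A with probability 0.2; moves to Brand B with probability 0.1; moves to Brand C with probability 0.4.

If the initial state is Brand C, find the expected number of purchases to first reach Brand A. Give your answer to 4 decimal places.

3.2735

Let t(s) be the expected number of purchases to first reach Brand A from state s, with t(Brand A) = 0. Conditioning on the first purchase:
t(Brand B) = 1 + 0.3·t(Brand B) + 0.1·t(Brand C) + 0.2·t(Brand E)
t(Brand C) = 1 + 0.2·t(Brand B) + 0.4·t(Brand C) + 0.1·t(Brand E)
t(Brand E) = 1 + 0.1·t(Brand B) + 0.4·t(Brand C) + 0.3·t(Brand E)
Solving: t(Brand B) = 2.9596, t(Brand C) = 3.2735, t(Brand E) = 3.7220.
Expected purchases from Brand C to Brand A: 3.2735.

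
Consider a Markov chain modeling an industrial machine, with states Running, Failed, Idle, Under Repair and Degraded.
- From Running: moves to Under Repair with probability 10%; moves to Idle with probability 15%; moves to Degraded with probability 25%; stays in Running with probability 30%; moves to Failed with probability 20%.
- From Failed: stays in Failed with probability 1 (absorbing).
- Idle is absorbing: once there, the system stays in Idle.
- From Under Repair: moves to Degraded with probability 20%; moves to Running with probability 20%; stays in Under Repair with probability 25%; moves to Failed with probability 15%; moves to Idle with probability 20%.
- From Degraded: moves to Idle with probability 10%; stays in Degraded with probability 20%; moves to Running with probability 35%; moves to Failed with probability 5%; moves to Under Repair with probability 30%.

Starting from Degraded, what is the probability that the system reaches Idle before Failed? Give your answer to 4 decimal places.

0.5390

Let h(s) be the probability of absorption at Idle starting from transient state s. Then h(Idle) = 1 and h(Failed) = 0. By first-step analysis:
h(Running) = 0.3·h(Running) + 0.2·0 + 0.15·1 + 0.1·h(Under Repair) + 0.25·h(Degraded)
h(Under Repair) = 0.2·h(Running) + 0.15·0 + 0.2·1 + 0.25·h(Under Repair) + 0.2·h(Degraded)
h(Degraded) = 0.35·h(Running) + 0.05·0 + 0.1·1 + 0.3·h(Under Repair) + 0.2·h(Degraded)
Solving: h(Running) = 0.4838, h(Under Repair) = 0.5394, h(Degraded) = 0.5390.
Starting from Degraded, the probability is 0.5390.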